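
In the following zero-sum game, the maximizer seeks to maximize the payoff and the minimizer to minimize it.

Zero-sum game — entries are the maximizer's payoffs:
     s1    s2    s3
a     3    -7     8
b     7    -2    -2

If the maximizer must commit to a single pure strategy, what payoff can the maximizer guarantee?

The worst-case payoff for each row is a: -7, b: -2.
The best of these is -2.

-2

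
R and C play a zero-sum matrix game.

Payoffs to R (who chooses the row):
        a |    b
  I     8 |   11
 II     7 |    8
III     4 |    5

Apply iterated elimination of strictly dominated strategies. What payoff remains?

Column b is strictly dominated by a for C (8<11, 7<8, 4<5); eliminate b.
Row III is strictly dominated by row I (8>4); eliminate III.
Row II is strictly dominated by row I (8>7); eliminate II.
Only (I, a) remains, with payoff 8.

8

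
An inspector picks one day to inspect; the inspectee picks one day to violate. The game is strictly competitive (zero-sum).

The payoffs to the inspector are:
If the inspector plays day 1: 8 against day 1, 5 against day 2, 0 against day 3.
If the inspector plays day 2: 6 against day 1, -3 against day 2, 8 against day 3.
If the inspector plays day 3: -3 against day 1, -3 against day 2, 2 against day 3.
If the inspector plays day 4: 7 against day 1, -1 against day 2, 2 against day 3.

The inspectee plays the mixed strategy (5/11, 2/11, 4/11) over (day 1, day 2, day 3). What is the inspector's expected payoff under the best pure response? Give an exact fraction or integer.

day 1: (8)·(5/11) + (5)·(2/11) + (0)·(4/11) = 50/11.
day 2: (6)·(5/11) + (-3)·(2/11) + (8)·(4/11) = 56/11.
day 3: (-3)·(5/11) + (-3)·(2/11) + (2)·(4/11) = -13/11.
day 4: (7)·(5/11) + (-1)·(2/11) + (2)·(4/11) = 41/11.
The best pure response is day 2 with expected payoff 56/11.

56/11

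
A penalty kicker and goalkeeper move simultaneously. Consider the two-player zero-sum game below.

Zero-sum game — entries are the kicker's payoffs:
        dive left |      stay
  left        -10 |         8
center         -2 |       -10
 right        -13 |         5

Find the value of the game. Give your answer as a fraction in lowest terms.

-58/13

Row right is strictly dominated by row left, so the kicker never plays it.
The remaining 2×2 game on (left, center) × (dive left, stay) has no saddle point. Let the kicker play left with probability p; indifference gives −10p − 2(1−p) = 8p − 10(1−p), so p = 4/13.
Similarly the goalkeeper's optimal q on dive left is 9/13, and the value is -10·(9/13) + (8)·(4/13) = -58/13.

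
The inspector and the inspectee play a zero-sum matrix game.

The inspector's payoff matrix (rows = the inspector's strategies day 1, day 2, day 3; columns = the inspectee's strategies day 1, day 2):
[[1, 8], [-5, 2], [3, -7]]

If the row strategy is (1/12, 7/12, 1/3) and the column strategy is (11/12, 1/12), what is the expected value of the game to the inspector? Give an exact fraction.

Against (11/12, 1/12), each row's expected payoff is day 1: 19/12; day 2: -53/12; day 3: 13/6.
Taking the (1/12, 7/12, 1/3)-weighted average: (1/12)·(19/12) + (7/12)·(-53/12) + (1/3)·(13/6) = -31/18.

-31/18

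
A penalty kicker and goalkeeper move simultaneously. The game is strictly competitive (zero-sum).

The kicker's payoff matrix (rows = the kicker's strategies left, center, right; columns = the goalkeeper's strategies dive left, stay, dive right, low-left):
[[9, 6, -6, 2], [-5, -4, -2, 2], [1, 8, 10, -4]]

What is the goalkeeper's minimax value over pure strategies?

The worst case (largest entry) in each column is dive left: 9, stay: 8, dive right: 10, low-left: 2.
The best (smallest) of these is 2.

2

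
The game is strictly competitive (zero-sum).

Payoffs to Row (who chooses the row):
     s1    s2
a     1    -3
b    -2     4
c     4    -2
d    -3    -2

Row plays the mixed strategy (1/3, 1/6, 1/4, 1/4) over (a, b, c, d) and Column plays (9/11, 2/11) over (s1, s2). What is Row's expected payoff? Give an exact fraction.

-5/132

Against (9/11, 2/11), each row's expected payoff is a: 3/11; b: -10/11; c: 32/11; d: -31/11.
Taking the (1/3, 1/6, 1/4, 1/4)-weighted average: (1/3)·(3/11) + (1/6)·(-10/11) + (1/4)·(32/11) + (1/4)·(-31/11) = -5/132.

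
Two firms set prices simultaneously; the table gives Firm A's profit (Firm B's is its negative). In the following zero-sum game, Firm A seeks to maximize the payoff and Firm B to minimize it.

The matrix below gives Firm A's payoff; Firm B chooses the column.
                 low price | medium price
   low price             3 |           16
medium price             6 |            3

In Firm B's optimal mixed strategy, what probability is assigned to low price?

13/16

Row minima are 3 and 3, so Firm A's maximin is 3; column maxima are 6 and 16, so Firm B's minimax is 6. These differ, so the equilibrium is in mixed strategies.
Let Firm B play low price with probability q. Firm A is indifferent when 3q + 16(1−q) = 6q + 3(1−q), giving q = 13/16.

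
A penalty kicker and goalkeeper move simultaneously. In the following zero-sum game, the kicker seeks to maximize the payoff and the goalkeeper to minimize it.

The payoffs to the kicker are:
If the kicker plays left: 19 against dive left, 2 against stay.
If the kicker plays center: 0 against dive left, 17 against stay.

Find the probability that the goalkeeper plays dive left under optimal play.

15/34

Row minima are 2 and 0, so the kicker's maximin is 2; column maxima are 19 and 17, so the goalkeeper's minimax is 17. These differ, so the equilibrium is in mixed strategies.
Let the goalkeeper play dive left with probability q. The kicker is indifferent when 19q + 2(1−q) = 17(1−q), giving q = 15/34.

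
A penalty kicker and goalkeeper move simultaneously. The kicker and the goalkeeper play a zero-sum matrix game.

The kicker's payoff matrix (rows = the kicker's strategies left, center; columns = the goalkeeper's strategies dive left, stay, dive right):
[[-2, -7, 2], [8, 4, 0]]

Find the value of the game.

8/13

Column dive left is strictly dominated by stay for the goalkeeper (it gives the kicker more in every row).
The remaining 2×2 game on (left, center) × (stay, dive right) has no saddle point. Let the kicker play left with probability p; indifference gives −7p + 4(1−p) = 2p, so p = 4/13.
Similarly the goalkeeper's optimal q on stay is 2/13, and the value is -7·(2/13) + (2)·(11/13) = 8/13.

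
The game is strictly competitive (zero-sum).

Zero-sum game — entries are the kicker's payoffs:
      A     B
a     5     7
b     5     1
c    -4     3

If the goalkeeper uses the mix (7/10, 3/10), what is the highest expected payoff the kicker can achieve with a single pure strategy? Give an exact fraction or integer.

a: (5)·(7/10) + (7)·(3/10) = 28/5.
b: (5)·(7/10) + (1)·(3/10) = 19/5.
c: (-4)·(7/10) + (3)·(3/10) = -19/10.
The best pure response is a with expected payoff 28/5.

28/5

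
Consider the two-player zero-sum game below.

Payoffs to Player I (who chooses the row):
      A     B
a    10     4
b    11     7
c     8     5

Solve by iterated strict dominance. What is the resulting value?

7

Row a is strictly dominated by row b (11>10, 7>4); eliminate a.
Column A is strictly dominated by B for Player II (7<11, 5<8); eliminate A.
Row c is strictly dominated by row b (7>5); eliminate c.
Only (b, B) remains, with payoff 7.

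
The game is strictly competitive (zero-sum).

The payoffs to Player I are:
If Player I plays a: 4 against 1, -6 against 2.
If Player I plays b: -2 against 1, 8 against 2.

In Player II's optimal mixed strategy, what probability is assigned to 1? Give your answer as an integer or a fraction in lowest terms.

Row minima are -6 and -2, so Player I's maximin is -2; column maxima are 4 and 8, so Player II's minimax is 4. These differ, so the equilibrium is in mixed strategies.
Let Player II play 1 with probability q. Player I is indifferent when 4q − 6(1−q) = −2q + 8(1−q), giving q = 7/10.

7/10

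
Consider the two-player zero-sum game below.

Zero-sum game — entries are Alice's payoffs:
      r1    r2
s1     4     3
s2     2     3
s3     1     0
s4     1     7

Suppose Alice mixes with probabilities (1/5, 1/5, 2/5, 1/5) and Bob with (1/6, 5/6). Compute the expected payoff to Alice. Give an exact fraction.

Against (1/6, 5/6), each row's expected payoff is s1: 19/6; s2: 17/6; s3: 1/6; s4: 6.
Taking the (1/5, 1/5, 2/5, 1/5)-weighted average: (1/5)·(19/6) + (1/5)·(17/6) + (2/5)·(1/6) + (1/5)·(6) = 37/15.

37/15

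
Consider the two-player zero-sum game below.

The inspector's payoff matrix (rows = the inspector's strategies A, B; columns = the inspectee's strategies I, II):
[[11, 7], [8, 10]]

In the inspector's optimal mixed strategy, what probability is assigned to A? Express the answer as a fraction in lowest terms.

Row minima are 7 and 8, so the inspector's maximin is 8; column maxima are 11 and 10, so the inspectee's minimax is 10. These differ, so the equilibrium is in mixed strategies.
Let the inspector play A with probability p. The inspectee is indifferent when 11p + 8(1−p) = 7p + 10(1−p), giving p = 1/3.

1/3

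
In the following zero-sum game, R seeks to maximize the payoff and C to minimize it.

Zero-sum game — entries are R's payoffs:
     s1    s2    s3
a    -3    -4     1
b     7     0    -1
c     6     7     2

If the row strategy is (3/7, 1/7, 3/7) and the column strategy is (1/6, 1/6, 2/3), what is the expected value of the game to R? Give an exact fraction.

19/14

Against (1/6, 1/6, 2/3), each row's expected payoff is a: -1/2; b: 1/2; c: 7/2.
Taking the (3/7, 1/7, 3/7)-weighted average: (3/7)·(-1/2) + (1/7)·(1/2) + (3/7)·(7/2) = 19/14.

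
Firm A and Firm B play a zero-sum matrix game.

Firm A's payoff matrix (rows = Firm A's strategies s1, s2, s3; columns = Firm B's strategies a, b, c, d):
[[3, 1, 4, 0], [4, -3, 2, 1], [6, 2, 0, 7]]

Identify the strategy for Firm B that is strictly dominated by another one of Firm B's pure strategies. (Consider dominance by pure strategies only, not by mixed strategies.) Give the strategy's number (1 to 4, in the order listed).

1

Firm B prefers columns that give Firm A less. Compare a with b: 1 < 3, -3 < 4, 2 < 6.
So b strictly dominates a for Firm B; a is strictly dominated.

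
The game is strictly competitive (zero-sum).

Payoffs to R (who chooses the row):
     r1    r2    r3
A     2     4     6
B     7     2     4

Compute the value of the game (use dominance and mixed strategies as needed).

Column r3 is strictly dominated by r2 for C (it gives R more in every row).
The remaining 2×2 game on (A, B) × (r1, r2) has no saddle point. Let R play A with probability p; indifference gives 2p + 7(1−p) = 4p + 2(1−p), so p = 5/7.
Similarly C's optimal q on r1 is 2/7, and the value is 2·(2/7) + (4)·(5/7) = 24/7.

24/7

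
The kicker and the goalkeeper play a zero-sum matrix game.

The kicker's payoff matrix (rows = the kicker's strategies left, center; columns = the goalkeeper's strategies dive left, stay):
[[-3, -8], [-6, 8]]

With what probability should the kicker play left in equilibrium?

14/19

Row minima are -8 and -6, so the kicker's maximin is -6; column maxima are -3 and 8, so the goalkeeper's minimax is -3. These differ, so the equilibrium is in mixed strategies.
Let the kicker play left with probability p. The goalkeeper is indifferent when −3p − 6(1−p) = −8p + 8(1−p), giving p = 14/19.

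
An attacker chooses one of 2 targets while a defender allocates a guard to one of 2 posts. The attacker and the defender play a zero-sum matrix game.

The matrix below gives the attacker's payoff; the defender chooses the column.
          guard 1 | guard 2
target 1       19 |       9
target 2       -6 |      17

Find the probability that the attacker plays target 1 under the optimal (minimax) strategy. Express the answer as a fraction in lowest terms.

Row minima are 9 and -6, so the attacker's maximin is 9; column maxima are 19 and 17, so the defender's minimax is 17. These differ, so the equilibrium is in mixed strategies.
Let the attacker play target 1 with probability p. The defender is indifferent when 19p − 6(1−p) = 9p + 17(1−p), giving p = 23/33.

23/33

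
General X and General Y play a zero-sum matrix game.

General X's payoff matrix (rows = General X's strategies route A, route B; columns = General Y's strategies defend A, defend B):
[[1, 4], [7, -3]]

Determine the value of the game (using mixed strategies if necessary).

Row minima are 1 and -3, so General X's maximin is 1; column maxima are 7 and 4, so General Y's minimax is 4. These differ, so the equilibrium is in mixed strategies.
Let General X play route A with probability p. General Y is indifferent when p + 7(1−p) = 4p − 3(1−p), giving p = 10/13.
Let General Y play defend A with probability q. General X is indifferent when q + 4(1−q) = 7q − 3(1−q), giving q = 7/13.
The value is 1·(7/13) + (4)·(6/13) = 31/13.

31/13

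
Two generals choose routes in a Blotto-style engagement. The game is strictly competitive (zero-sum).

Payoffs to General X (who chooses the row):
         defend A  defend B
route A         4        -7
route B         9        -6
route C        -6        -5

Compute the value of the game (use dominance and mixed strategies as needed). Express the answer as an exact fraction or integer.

Row route A is strictly dominated by row route B, so General X never plays it.
The remaining 2×2 game on (route B, route C) × (defend A, defend B) has no saddle point. Let General X play route B with probability p; indifference gives 9p − 6(1−p) = −6p − 5(1−p), so p = 1/16.
Similarly General Y's optimal q on defend A is 1/16, and the value is 9·(1/16) + (-6)·(15/16) = -81/16.

-81/16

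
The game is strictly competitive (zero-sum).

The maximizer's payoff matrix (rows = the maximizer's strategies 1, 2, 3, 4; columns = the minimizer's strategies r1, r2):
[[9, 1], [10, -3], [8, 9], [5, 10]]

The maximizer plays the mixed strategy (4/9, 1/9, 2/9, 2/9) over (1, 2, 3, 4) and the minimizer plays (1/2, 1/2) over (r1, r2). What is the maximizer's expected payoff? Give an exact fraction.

Against (1/2, 1/2), each row's expected payoff is 1: 5; 2: 7/2; 3: 17/2; 4: 15/2.
Taking the (4/9, 1/9, 2/9, 2/9)-weighted average: (4/9)·(5) + (1/9)·(7/2) + (2/9)·(17/2) + (2/9)·(15/2) = 37/6.

37/6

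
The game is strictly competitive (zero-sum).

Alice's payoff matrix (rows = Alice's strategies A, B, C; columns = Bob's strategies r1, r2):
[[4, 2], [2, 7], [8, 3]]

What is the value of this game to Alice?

5

Row A is strictly dominated by row C, so Alice never plays it.
The remaining 2×2 game on (B, C) × (r1, r2) has no saddle point. Let Alice play B with probability p; indifference gives 2p + 8(1−p) = 7p + 3(1−p), so p = 1/2.
Similarly Bob's optimal q on r1 is 2/5, and the value is 2·(2/5) + (7)·(3/5) = 5.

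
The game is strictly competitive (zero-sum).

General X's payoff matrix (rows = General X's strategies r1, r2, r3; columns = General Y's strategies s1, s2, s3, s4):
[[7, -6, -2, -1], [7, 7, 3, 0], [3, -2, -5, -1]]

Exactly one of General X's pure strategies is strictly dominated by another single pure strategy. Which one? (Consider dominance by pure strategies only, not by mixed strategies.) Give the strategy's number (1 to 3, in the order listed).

Compare r3 with r2: 7 > 3, 7 > -2, 3 > -5, 0 > -1.
So r2 strictly dominates r3 for General X; r3 is strictly dominated.

3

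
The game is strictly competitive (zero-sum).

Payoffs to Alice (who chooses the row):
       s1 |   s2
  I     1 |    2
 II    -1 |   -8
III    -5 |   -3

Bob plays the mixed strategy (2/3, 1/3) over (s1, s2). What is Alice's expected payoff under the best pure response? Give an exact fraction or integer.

I: (1)·(2/3) + (2)·(1/3) = 4/3.
II: (-1)·(2/3) + (-8)·(1/3) = -10/3.
III: (-5)·(2/3) + (-3)·(1/3) = -13/3.
The best pure response is I with expected payoff 4/3.

4/3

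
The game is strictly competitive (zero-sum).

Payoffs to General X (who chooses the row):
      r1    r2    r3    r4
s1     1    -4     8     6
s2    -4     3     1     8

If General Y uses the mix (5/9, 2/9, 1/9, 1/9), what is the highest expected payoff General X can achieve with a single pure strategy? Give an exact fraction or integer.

s1: (1)·(5/9) + (-4)·(2/9) + (8)·(1/9) + (6)·(1/9) = 11/9.
s2: (-4)·(5/9) + (3)·(2/9) + (1)·(1/9) + (8)·(1/9) = -5/9.
The best pure response is s1 with expected payoff 11/9.

11/9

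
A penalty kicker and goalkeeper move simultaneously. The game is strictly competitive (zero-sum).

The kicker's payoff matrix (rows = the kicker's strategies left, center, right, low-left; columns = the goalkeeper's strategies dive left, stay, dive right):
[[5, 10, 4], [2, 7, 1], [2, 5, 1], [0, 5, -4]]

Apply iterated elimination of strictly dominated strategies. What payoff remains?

Column dive left is strictly dominated by dive right for the goalkeeper (4<5, 1<2, 1<2, -4<0); eliminate dive left.
Column stay is strictly dominated by dive right for the goalkeeper (4<10, 1<7, 1<5, -4<5); eliminate stay.
Row center is strictly dominated by row left (4>1); eliminate center.
Row right is strictly dominated by row left (4>1); eliminate right.
Row low-left is strictly dominated by row left (4>-4); eliminate low-left.
Only (left, dive right) remains, with payoff 4.

4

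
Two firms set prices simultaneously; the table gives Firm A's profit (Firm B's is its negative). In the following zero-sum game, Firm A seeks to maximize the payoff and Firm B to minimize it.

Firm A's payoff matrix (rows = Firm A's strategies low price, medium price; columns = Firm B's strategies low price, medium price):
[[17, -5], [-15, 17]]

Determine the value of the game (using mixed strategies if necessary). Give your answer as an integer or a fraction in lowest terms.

Row minima are -5 and -15, so Firm A's maximin is -5; column maxima are 17 and 17, so Firm B's minimax is 17. These differ, so the equilibrium is in mixed strategies.
Let Firm A play low price with probability p. Firm B is indifferent when 17p − 15(1−p) = −5p + 17(1−p), giving p = 16/27.
Let Firm B play low price with probability q. Firm A is indifferent when 17q − 5(1−q) = −15q + 17(1−q), giving q = 11/27.
The value is 17·(11/27) + (-5)·(16/27) = 107/27.

107/27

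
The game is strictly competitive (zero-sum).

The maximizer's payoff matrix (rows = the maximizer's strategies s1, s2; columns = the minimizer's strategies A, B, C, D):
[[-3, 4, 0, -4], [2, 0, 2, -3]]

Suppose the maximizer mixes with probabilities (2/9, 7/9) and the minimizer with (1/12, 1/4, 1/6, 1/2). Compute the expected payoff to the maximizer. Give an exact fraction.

Against (1/12, 1/4, 1/6, 1/2), each row's expected payoff is s1: -5/4; s2: -1.
Taking the (2/9, 7/9)-weighted average: (2/9)·(-5/4) + (7/9)·(-1) = -19/18.

-19/18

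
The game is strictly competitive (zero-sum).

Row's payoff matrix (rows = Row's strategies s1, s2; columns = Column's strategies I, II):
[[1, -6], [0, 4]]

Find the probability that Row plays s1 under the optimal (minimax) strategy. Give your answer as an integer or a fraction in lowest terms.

4/11

Row minima are -6 and 0, so Row's maximin is 0; column maxima are 1 and 4, so Column's minimax is 1. These differ, so the equilibrium is in mixed strategies.
Let Row play s1 with probability p. Column is indifferent when p = −6p + 4(1−p), giving p = 4/11.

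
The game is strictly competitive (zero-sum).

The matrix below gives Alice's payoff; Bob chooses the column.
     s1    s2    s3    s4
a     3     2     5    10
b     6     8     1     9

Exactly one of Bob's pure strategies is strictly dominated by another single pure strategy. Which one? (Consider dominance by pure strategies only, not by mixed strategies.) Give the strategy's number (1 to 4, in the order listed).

Bob prefers columns that give Alice less. Compare s4 with s1: 3 < 10, 6 < 9.
So s1 strictly dominates s4 for Bob; s4 is strictly dominated.

4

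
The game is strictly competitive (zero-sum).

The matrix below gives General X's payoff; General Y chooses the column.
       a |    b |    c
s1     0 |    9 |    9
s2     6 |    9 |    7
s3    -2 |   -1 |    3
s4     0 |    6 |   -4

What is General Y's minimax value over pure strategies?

The worst case (largest entry) in each column is a: 6, b: 9, c: 9.
The best (smallest) of these is 6.

6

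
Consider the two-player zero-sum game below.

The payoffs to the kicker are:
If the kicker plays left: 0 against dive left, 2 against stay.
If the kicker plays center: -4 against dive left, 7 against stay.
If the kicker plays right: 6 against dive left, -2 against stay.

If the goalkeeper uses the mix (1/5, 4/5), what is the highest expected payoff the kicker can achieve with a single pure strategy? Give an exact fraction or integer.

left: (0)·(1/5) + (2)·(4/5) = 8/5.
center: (-4)·(1/5) + (7)·(4/5) = 24/5.
right: (6)·(1/5) + (-2)·(4/5) = -2/5.
The best pure response is center with expected payoff 24/5.

24/5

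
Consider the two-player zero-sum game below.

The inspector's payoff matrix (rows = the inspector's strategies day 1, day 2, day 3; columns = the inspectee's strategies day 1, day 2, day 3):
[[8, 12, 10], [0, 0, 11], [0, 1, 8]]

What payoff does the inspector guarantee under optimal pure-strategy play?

Row minima: 8, 0, 0 → the inspector's maximin is 8.
Column maxima: 8, 12, 11 → the inspectee's minimax is 8.
They coincide at (day 1, day 1), so the value is 8.

8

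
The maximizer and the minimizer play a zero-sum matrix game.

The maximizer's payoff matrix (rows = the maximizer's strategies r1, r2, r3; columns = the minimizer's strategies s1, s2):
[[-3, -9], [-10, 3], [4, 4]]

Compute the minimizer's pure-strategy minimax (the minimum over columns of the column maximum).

4

The worst case (largest entry) in each column is s1: 4, s2: 4.
The best (smallest) of these is 4.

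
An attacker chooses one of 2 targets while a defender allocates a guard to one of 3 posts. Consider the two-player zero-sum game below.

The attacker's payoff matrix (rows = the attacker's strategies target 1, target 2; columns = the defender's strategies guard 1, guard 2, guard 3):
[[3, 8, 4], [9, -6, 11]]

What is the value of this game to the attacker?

Column guard 3 is strictly dominated by guard 1 for the defender (it gives the attacker more in every row).
The remaining 2×2 game on (target 1, target 2) × (guard 1, guard 2) has no saddle point. Let the attacker play target 1 with probability p; indifference gives 3p + 9(1−p) = 8p − 6(1−p), so p = 3/4.
Similarly the defender's optimal q on guard 1 is 7/10, and the value is 3·(7/10) + (8)·(3/10) = 9/2.

9/2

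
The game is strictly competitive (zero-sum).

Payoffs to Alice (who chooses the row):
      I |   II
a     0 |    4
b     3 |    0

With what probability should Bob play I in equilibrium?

4/7

Row minima are 0 and 0, so Alice's maximin is 0; column maxima are 3 and 4, so Bob's minimax is 3. These differ, so the equilibrium is in mixed strategies.
Let Bob play I with probability q. Alice is indifferent when 4(1−q) = 3q, giving q = 4/7.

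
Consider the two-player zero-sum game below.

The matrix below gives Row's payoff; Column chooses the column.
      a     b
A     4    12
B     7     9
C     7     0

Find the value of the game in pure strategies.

7

Row minima: 4, 7, 0 → Row's maximin is 7.
Column maxima: 7, 12 → Column's minimax is 7.
They coincide at (B, a), so the value is 7.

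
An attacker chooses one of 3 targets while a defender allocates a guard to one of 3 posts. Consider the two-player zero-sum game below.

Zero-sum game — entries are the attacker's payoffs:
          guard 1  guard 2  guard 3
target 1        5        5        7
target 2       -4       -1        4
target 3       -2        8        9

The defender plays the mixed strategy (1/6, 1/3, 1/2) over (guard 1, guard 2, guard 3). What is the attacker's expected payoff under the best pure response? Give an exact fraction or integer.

41/6

target 1: (5)·(1/6) + (5)·(1/3) + (7)·(1/2) = 6.
target 2: (-4)·(1/6) + (-1)·(1/3) + (4)·(1/2) = 1.
target 3: (-2)·(1/6) + (8)·(1/3) + (9)·(1/2) = 41/6.
The best pure response is target 3 with expected payoff 41/6.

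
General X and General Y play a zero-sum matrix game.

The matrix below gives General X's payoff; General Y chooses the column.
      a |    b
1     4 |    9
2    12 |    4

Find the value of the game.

Row minima are 4 and 4, so General X's maximin is 4; column maxima are 12 and 9, so General Y's minimax is 9. These differ, so the equilibrium is in mixed strategies.
Let General X play 1 with probability p. General Y is indifferent when 4p + 12(1−p) = 9p + 4(1−p), giving p = 8/13.
Let General Y play a with probability q. General X is indifferent when 4q + 9(1−q) = 12q + 4(1−q), giving q = 5/13.
The value is 4·(5/13) + (9)·(8/13) = 92/13.

92/13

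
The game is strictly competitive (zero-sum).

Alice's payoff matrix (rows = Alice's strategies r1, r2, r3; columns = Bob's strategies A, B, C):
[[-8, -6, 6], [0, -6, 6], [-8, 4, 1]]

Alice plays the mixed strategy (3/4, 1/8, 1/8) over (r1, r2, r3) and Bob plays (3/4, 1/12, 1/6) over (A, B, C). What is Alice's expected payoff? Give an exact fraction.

-19/4

Against (3/4, 1/12, 1/6), each row's expected payoff is r1: -11/2; r2: 1/2; r3: -11/2.
Taking the (3/4, 1/8, 1/8)-weighted average: (3/4)·(-11/2) + (1/8)·(1/2) + (1/8)·(-11/2) = -19/4.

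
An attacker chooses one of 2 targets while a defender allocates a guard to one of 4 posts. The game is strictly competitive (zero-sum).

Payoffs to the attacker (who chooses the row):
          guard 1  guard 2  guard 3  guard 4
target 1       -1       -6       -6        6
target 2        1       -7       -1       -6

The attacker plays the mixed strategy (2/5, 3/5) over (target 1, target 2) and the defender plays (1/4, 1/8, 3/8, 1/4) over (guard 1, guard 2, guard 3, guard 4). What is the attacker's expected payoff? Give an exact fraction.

-11/5

Against (1/4, 1/8, 3/8, 1/4), each row's expected payoff is target 1: -7/4; target 2: -5/2.
Taking the (2/5, 3/5)-weighted average: (2/5)·(-7/4) + (3/5)·(-5/2) = -11/5.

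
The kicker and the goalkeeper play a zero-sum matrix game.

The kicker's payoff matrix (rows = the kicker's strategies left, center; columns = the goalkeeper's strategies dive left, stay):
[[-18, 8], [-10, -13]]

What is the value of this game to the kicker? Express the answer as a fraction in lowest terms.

-314/29

Row minima are -18 and -13, so the kicker's maximin is -13; column maxima are -10 and 8, so the goalkeeper's minimax is -10. These differ, so the equilibrium is in mixed strategies.
Let the kicker play left with probability p. The goalkeeper is indifferent when −18p − 10(1−p) = 8p − 13(1−p), giving p = 3/29.
Let the goalkeeper play dive left with probability q. The kicker is indifferent when −18q + 8(1−q) = −10q − 13(1−q), giving q = 21/29.
The value is -18·(21/29) + (8)·(8/29) = -314/29.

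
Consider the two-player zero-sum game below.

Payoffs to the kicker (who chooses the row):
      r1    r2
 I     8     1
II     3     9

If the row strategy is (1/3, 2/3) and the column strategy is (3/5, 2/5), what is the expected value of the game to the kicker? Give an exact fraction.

Against (3/5, 2/5), each row's expected payoff is I: 26/5; II: 27/5.
Taking the (1/3, 2/3)-weighted average: (1/3)·(26/5) + (2/3)·(27/5) = 16/3.

16/3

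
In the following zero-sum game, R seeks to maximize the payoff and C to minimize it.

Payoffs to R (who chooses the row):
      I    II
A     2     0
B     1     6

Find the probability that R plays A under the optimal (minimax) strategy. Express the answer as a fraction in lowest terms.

Row minima are 0 and 1, so R's maximin is 1; column maxima are 2 and 6, so C's minimax is 2. These differ, so the equilibrium is in mixed strategies.
Let R play A with probability p. C is indifferent when 2p + (1−p) = 6(1−p), giving p = 5/7.

5/7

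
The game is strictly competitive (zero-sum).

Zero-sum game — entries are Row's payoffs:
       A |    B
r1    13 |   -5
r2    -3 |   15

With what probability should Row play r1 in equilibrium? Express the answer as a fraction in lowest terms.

Row minima are -5 and -3, so Row's maximin is -3; column maxima are 13 and 15, so Column's minimax is 13. These differ, so the equilibrium is in mixed strategies.
Let Row play r1 with probability p. Column is indifferent when 13p − 3(1−p) = −5p + 15(1−p), giving p = 1/2.

1/2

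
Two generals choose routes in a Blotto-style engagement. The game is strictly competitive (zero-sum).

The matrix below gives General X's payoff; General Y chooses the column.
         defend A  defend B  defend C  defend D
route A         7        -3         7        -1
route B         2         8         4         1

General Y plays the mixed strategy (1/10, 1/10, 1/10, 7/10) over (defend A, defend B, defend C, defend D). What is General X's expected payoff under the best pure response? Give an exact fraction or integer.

21/10

route A: (7)·(1/10) + (-3)·(1/10) + (7)·(1/10) + (-1)·(7/10) = 2/5.
route B: (2)·(1/10) + (8)·(1/10) + (4)·(1/10) + (1)·(7/10) = 21/10.
The best pure response is route B with expected payoff 21/10.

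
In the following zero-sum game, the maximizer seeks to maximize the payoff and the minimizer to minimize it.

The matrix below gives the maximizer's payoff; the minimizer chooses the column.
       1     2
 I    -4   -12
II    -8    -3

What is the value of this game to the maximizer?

-84/13

Row minima are -12 and -8, so the maximizer's maximin is -8; column maxima are -4 and -3, so the minimizer's minimax is -4. These differ, so the equilibrium is in mixed strategies.
Let the maximizer play I with probability p. The minimizer is indifferent when −4p − 8(1−p) = −12p − 3(1−p), giving p = 5/13.
Let the minimizer play 1 with probability q. The maximizer is indifferent when −4q − 12(1−q) = −8q − 3(1−q), giving q = 9/13.
The value is -4·(9/13) + (-12)·(4/13) = -84/13.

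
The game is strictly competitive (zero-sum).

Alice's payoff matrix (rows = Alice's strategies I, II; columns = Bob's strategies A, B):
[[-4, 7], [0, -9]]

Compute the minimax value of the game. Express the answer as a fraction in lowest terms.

Row minima are -4 and -9, so Alice's maximin is -4; column maxima are 0 and 7, so Bob's minimax is 0. These differ, so the equilibrium is in mixed strategies.
Let Alice play I with probability p. Bob is indifferent when −4p = 7p − 9(1−p), giving p = 9/20.
Let Bob play A with probability q. Alice is indifferent when −4q + 7(1−q) = −9(1−q), giving q = 4/5.
The value is -4·(4/5) + (7)·(1/5) = -9/5.

-9/5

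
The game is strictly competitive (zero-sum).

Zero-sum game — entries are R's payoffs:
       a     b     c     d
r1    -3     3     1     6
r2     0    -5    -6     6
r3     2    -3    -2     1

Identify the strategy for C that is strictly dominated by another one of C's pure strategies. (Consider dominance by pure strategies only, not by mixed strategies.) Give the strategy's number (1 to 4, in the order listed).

C prefers columns that give R less. Compare d with b: 3 < 6, -5 < 6, -3 < 1.
So b strictly dominates d for C; d is strictly dominated.

4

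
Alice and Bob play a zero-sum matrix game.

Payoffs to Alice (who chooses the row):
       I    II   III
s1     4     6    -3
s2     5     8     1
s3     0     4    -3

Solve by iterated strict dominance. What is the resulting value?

Column II is strictly dominated by I for Bob (4<6, 5<8, 0<4); eliminate II.
Row s3 is strictly dominated by row s2 (5>0, 1>-3); eliminate s3.
Row s1 is strictly dominated by row s2 (5>4, 1>-3); eliminate s1.
Column I is strictly dominated by III for Bob (1<5); eliminate I.
Only (s2, III) remains, with payoff 1.

1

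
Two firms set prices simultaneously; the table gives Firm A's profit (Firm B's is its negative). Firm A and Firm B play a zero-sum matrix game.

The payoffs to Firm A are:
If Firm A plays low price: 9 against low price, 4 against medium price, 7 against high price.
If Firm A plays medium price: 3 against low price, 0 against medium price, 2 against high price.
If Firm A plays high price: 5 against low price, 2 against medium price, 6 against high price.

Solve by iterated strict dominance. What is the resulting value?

4

Row medium price is strictly dominated by row low price (9>3, 4>0, 7>2); eliminate medium price.
Row high price is strictly dominated by row low price (9>5, 4>2, 7>6); eliminate high price.
Column low price is strictly dominated by medium price for Firm B (4<9); eliminate low price.
Column high price is strictly dominated by medium price for Firm B (4<7); eliminate high price.
Only (low price, medium price) remains, with payoff 4.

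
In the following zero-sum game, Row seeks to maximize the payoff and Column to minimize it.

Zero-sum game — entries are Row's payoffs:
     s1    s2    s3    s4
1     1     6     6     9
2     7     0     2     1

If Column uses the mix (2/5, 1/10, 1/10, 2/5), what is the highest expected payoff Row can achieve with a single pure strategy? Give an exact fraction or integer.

26/5

1: (1)·(2/5) + (6)·(1/10) + (6)·(1/10) + (9)·(2/5) = 26/5.
2: (7)·(2/5) + (0)·(1/10) + (2)·(1/10) + (1)·(2/5) = 17/5.
The best pure response is 1 with expected payoff 26/5.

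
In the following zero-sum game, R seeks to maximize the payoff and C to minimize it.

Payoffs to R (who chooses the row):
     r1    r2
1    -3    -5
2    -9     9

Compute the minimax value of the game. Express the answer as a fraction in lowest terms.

Row minima are -5 and -9, so R's maximin is -5; column maxima are -3 and 9, so C's minimax is -3. These differ, so the equilibrium is in mixed strategies.
Let R play 1 with probability p. C is indifferent when −3p − 9(1−p) = −5p + 9(1−p), giving p = 9/10.
Let C play r1 with probability q. R is indifferent when −3q − 5(1−q) = −9q + 9(1−q), giving q = 7/10.
The value is -3·(7/10) + (-5)·(3/10) = -18/5.

-18/5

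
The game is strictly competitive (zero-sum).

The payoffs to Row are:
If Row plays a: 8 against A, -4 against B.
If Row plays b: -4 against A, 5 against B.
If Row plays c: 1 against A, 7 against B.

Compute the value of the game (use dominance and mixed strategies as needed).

Row b is strictly dominated by row c, so Row never plays it.
The remaining 2×2 game on (a, c) × (A, B) has no saddle point. Let Row play a with probability p; indifference gives 8p + (1−p) = −4p + 7(1−p), so p = 1/3.
Similarly Column's optimal q on A is 11/18, and the value is 8·(11/18) + (-4)·(7/18) = 10/3.

10/3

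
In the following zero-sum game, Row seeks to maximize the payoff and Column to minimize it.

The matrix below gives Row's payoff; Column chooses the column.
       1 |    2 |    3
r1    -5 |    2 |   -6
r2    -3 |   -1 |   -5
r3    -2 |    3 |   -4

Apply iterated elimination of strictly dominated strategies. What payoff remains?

Row r1 is strictly dominated by row r3 (-2>-5, 3>2, -4>-6); eliminate r1.
Row r2 is strictly dominated by row r3 (-2>-3, 3>-1, -4>-5); eliminate r2.
Column 2 is strictly dominated by 1 for Column (-2<3); eliminate 2.
Column 1 is strictly dominated by 3 for Column (-4<-2); eliminate 1.
Only (r3, 3) remains, with payoff -4.

-4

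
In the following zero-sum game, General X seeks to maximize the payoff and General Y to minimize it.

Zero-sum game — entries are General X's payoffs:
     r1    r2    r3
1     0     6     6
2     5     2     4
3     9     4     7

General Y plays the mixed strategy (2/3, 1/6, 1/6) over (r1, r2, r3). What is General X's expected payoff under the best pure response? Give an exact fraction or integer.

47/6

1: (0)·(2/3) + (6)·(1/6) + (6)·(1/6) = 2.
2: (5)·(2/3) + (2)·(1/6) + (4)·(1/6) = 13/3.
3: (9)·(2/3) + (4)·(1/6) + (7)·(1/6) = 47/6.
The best pure response is 3 with expected payoff 47/6.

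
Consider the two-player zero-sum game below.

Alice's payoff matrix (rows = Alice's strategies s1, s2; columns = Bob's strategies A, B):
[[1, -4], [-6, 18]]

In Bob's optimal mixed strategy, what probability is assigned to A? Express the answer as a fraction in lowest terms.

Row minima are -4 and -6, so Alice's maximin is -4; column maxima are 1 and 18, so Bob's minimax is 1. These differ, so the equilibrium is in mixed strategies.
Let Bob play A with probability q. Alice is indifferent when q − 4(1−q) = −6q + 18(1−q), giving q = 22/29.

22/29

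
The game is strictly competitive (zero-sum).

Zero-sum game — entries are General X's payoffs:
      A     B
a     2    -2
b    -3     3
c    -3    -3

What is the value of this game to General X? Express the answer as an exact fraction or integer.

Row c is strictly dominated by row a, so General X never plays it.
The remaining 2×2 game on (a, b) × (A, B) has no saddle point. Let General X play a with probability p; indifference gives 2p − 3(1−p) = −2p + 3(1−p), so p = 3/5.
Similarly General Y's optimal q on A is 1/2, and the value is 2·(1/2) + (-2)·(1/2) = 0.

0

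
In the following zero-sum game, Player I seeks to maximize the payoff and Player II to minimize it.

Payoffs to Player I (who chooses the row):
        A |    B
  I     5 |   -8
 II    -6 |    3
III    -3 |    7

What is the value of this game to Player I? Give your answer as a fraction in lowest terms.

11/23

Row II is strictly dominated by row III, so Player I never plays it.
The remaining 2×2 game on (I, III) × (A, B) has no saddle point. Let Player I play I with probability p; indifference gives 5p − 3(1−p) = −8p + 7(1−p), so p = 10/23.
Similarly Player II's optimal q on A is 15/23, and the value is 5·(15/23) + (-8)·(8/23) = 11/23.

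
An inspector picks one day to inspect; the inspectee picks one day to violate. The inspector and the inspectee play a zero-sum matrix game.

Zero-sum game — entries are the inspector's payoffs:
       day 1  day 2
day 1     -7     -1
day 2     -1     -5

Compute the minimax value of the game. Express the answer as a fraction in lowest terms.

Row minima are -7 and -5, so the inspector's maximin is -5; column maxima are -1 and -1, so the inspectee's minimax is -1. These differ, so the equilibrium is in mixed strategies.
Let the inspector play day 1 with probability p. The inspectee is indifferent when −7p − (1−p) = −p − 5(1−p), giving p = 2/5.
Let the inspectee play day 1 with probability q. The inspector is indifferent when −7q − (1−q) = −q − 5(1−q), giving q = 2/5.
The value is -7·(2/5) + (-1)·(3/5) = -17/5.

-17/5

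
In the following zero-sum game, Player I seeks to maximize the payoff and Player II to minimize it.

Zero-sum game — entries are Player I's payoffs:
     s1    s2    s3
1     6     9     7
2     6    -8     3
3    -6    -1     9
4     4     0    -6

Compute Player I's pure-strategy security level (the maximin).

6

The worst-case payoff for each row is 1: 6, 2: -8, 3: -6, 4: -6.
The best of these is 6.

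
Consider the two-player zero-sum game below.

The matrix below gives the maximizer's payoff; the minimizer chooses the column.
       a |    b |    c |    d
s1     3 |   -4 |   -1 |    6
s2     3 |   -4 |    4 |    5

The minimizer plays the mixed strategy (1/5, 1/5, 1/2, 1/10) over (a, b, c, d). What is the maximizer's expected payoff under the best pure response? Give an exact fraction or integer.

s1: (3)·(1/5) + (-4)·(1/5) + (-1)·(1/2) + (6)·(1/10) = -1/10.
s2: (3)·(1/5) + (-4)·(1/5) + (4)·(1/2) + (5)·(1/10) = 23/10.
The best pure response is s2 with expected payoff 23/10.

23/10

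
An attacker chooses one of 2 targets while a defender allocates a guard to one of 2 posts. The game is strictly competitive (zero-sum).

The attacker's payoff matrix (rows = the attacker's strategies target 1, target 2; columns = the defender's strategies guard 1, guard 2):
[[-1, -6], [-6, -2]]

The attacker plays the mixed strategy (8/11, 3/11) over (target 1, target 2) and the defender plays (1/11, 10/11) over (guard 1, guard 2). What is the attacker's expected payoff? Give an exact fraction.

Against (1/11, 10/11), each row's expected payoff is target 1: -61/11; target 2: -26/11.
Taking the (8/11, 3/11)-weighted average: (8/11)·(-61/11) + (3/11)·(-26/11) = -566/121.

-566/121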